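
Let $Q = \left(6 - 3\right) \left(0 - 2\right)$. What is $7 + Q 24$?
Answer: $-137$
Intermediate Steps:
$Q = -6$ ($Q = 3 \left(-2\right) = -6$)
$7 + Q 24 = 7 - 144 = -137$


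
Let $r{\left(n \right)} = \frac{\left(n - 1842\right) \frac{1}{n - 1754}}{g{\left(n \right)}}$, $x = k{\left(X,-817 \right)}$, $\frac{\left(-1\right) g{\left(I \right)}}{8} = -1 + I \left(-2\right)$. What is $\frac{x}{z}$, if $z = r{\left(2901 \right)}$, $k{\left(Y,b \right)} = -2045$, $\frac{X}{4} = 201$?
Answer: $- \frac{108892830760}{1059} \approx -1.0283 \cdot 10^{8}$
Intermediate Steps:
$X = 804$ ($X = 4 \cdot 201 = 804$)
$g{\left(I \right)} = 8 + 16 I$ ($g{\left(I \right)} = - 8 \left(-1 + I \left(-2\right)\right) = - 8 \left(-1 - 2 I\right) = 8 + 16 I$)
$x = -2045$
$r{\left(n \right)} = \frac{-1842 + n}{\left(-1754 + n\right) \left(8 + 16 n\right)}$ ($r{\left(n \right)} = \frac{\left(n - 1842\right) \frac{1}{n - 1754}}{8 + 16 n} = \frac{\left(-1842 + n\right) \frac{1}{-1754 + n}}{8 + 16 n} = \frac{\frac{1}{-1754 + n} \left(-1842 + n\right)}{8 + 16 n} = \frac{-1842 + n}{\left(-1754 + n\right) \left(8 + 16 n\right)}$)
$z = \frac{1059}{53248328}$ ($z = \frac{-1842 + 2901}{8 \left(1 + 2 \cdot 2901\right) \left(-1754 + 2901\right)} = \frac{1}{8} \frac{1}{1 + 5802} \cdot \frac{1}{1147} \cdot 1059 = \frac{1}{8} \cdot \frac{1}{5803} \cdot \frac{1}{1147} \cdot 1059 = \frac{1059}{53248328} \approx 1.9888 \cdot 10^{-5}$)
$\frac{x}{z} = - \frac{2045}{\frac{1059}{53248328}} = \left(-2045\right) \frac{53248328}{1059} = - \frac{108892830760}{1059}$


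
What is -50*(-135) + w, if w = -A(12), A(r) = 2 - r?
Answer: 6760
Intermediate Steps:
w = 10 (w = -(2 - 1*12) = -(2 - 12) = -1*(-10) = 10)
-50*(-135) + w = -50*(-135) + 10 = 6750 + 10 = 6760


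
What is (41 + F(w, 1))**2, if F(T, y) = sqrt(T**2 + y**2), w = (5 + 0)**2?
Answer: (41 + sqrt(626))**2 ≈ 4358.6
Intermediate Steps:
w = 25 (w = 5**2 = 25)
(41 + F(w, 1))**2 = (41 + sqrt(25**2 + 1**2))**2 = (41 + sqrt(625 + 1))**2 = (41 + sqrt(626))**2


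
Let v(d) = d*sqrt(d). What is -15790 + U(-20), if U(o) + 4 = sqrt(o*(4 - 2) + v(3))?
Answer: -15794 + I*sqrt(40 - 3*sqrt(3)) ≈ -15794.0 + 5.8995*I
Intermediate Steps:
v(d) = d**(3/2)
U(o) = -4 + sqrt(2*o + 3*sqrt(3)) (U(o) = -4 + sqrt(o*(4 - 2) + 3**(3/2)) = -4 + sqrt(o*2 + 3*sqrt(3)) = -4 + sqrt(2*o + 3*sqrt(3)))
-15790 + U(-20) = -15790 + (-4 + sqrt(2*(-20) + 3*sqrt(3))) = -15790 + (-4 + sqrt(-40 + 3*sqrt(3))) = -15794 + sqrt(-40 + 3*sqrt(3))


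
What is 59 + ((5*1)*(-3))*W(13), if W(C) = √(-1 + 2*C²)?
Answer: 59 - 15*√337 ≈ -216.36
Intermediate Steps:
59 + ((5*1)*(-3))*W(13) = 59 + ((5*1)*(-3))*√(-1 + 2*13²) = 59 + (5*(-3))*√(-1 + 2*169) = 59 - 15*√(-1 + 338) = 59 - 15*√337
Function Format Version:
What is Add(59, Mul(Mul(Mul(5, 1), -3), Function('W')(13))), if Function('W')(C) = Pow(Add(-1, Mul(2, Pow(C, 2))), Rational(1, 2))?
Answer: Add(59, Mul(-15, Pow(337, Rational(1, 2)))) ≈ -216.36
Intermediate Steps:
Add(59, Mul(Mul(Mul(5, 1), -3), Function('W')(13))) = Add(59, Mul(Mul(Mul(5, 1), -3), Pow(Add(-1, Mul(2, Pow(13, 2))), Rational(1, 2)))) = Add(59, Mul(Mul(5, -3), Pow(Add(-1, Mul(2, 169)), Rational(1, 2)))) = Add(59, Mul(-15, Pow(Add(-1, 338), Rational(1, 2)))) = Add(59, Mul(-15, Pow(337, Rational(1, 2))))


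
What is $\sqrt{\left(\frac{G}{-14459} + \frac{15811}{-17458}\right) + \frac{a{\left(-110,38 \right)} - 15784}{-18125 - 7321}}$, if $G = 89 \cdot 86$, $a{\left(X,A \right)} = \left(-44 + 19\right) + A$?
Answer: $\frac{i \sqrt{233574226400815000530347}}{535267683251} \approx 0.9029 i$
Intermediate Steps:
$a{\left(X,A \right)} = -25 + A$
$G = 7654$
$\sqrt{\left(\frac{G}{-14459} + \frac{15811}{-17458}\right) + \frac{a{\left(-110,38 \right)} - 15784}{-18125 - 7321}} = \sqrt{\left(\frac{7654}{-14459} + \frac{15811}{-17458}\right) + \frac{\left(-25 + 38\right) - 15784}{-18125 - 7321}} = \sqrt{\left(7654 \left(- \frac{1}{14459}\right) + 15811 \left(- \frac{1}{17458}\right)\right) + \frac{13 - 15784}{-25446}} = \sqrt{\left(- \frac{7654}{14459} - \frac{15811}{17458}\right) - - \frac{5257}{8482}} = \sqrt{- \frac{362234781}{252425222} + \frac{5257}{8482}} = \sqrt{- \frac{436369005097}{535267683251}} = \frac{i \sqrt{233574226400815000530347}}{535267683251}$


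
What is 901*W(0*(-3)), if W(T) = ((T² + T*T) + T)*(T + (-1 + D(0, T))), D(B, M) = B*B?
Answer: 0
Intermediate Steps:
D(B, M) = B²
W(T) = (-1 + T)*(T + 2*T²) (W(T) = ((T² + T*T) + T)*(T + (-1 + 0²)) = ((T² + T²) + T)*(T + (-1 + 0)) = (2*T² + T)*(T - 1) = (T + 2*T²)*(-1 + T) = (-1 + T)*(T + 2*T²))
901*W(0*(-3)) = 901*((0*(-3))*(-1 - 0*(-3) + 2*(0*(-3))²)) = 901*(0*(-1 - 1*0 + 2*0²)) = 901*(0*(-1 + 0 + 2*0)) = 901*(0*(-1 + 0 + 0)) = 901*(0*(-1)) = 901*0 = 0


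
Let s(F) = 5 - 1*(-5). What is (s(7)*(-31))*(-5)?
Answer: 1550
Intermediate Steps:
s(F) = 10 (s(F) = 5 + 5 = 10)
(s(7)*(-31))*(-5) = (10*(-31))*(-5) = -310*(-5) = 1550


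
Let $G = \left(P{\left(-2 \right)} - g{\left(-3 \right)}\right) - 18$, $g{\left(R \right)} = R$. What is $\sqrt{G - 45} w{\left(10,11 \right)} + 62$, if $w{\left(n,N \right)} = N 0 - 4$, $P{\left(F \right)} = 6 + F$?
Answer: $62 - 8 i \sqrt{14} \approx 62.0 - 29.933 i$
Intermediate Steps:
$w{\left(n,N \right)} = -4$ ($w{\left(n,N \right)} = 0 - 4 = -4$)
$G = -11$ ($G = \left(\left(6 - 2\right) - -3\right) - 18 = \left(4 + 3\right) - 18 = 7 - 18 = -11$)
$\sqrt{G - 45} w{\left(10,11 \right)} + 62 = \sqrt{-11 - 45} \left(-4\right) + 62 = \sqrt{-56} \left(-4\right) + 62 = 2 i \sqrt{14} \left(-4\right) + 62 = - 8 i \sqrt{14} + 62 = 62 - 8 i \sqrt{14}$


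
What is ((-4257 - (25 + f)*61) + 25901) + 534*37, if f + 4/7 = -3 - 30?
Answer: 293474/7 ≈ 41925.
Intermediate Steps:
f = -235/7 (f = -4/7 + (-3 - 30) = -4/7 - 33 = -235/7 ≈ -33.571)
((-4257 - (25 + f)*61) + 25901) + 534*37 = ((-4257 - (25 - 235/7)*61) + 25901) + 534*37 = ((-4257 - (-60)*61/7) + 25901) + 19758 = ((-4257 - 1*(-3660/7)) + 25901) + 19758 = ((-4257 + 3660/7) + 25901) + 19758 = (-26139/7 + 25901) + 19758 = 155168/7 + 19758 = 293474/7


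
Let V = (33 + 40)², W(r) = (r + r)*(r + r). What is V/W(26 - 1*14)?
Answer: 5329/576 ≈ 9.2517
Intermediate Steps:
W(r) = 4*r² (W(r) = (2*r)*(2*r) = 4*r²)
V = 5329 (V = 73² = 5329)
V/W(26 - 1*14) = 5329/((4*(26 - 1*14)²)) = 5329/((4*(26 - 14)²)) = 5329/((4*12²)) = 5329/((4*144)) = 5329/576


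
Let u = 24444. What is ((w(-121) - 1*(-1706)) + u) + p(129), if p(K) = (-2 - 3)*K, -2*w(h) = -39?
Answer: 51049/2 ≈ 25525.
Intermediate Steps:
w(h) = 39/2 (w(h) = -½*(-39) = 39/2)
p(K) = -5*K
((w(-121) - 1*(-1706)) + u) + p(129) = ((39/2 - 1*(-1706)) + 24444) - 5*129 = ((39/2 + 1706) + 24444) - 645 = (3451/2 + 24444) - 645 = 52339/2 - 645 = 51049/2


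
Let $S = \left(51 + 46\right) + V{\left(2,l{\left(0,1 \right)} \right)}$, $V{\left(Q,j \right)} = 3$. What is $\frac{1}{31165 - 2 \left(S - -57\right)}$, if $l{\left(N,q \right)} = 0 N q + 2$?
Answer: $\frac{1}{30851} \approx 3.2414 \cdot 10^{-5}$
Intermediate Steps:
$l{\left(N,q \right)} = 2$ ($l{\left(N,q \right)} = 0 q + 2 = 0 + 2 = 2$)
$S = 100$ ($S = \left(51 + 46\right) + 3 = 97 + 3 = 100$)
$\frac{1}{31165 - 2 \left(S - -57\right)} = \frac{1}{31165 - 2 \left(100 - -57\right)} = \frac{1}{31165 - 2 \left(100 + \left(-19 + 76\right)\right)} = \frac{1}{31165 - 2 \left(100 + 57\right)} = \frac{1}{31165 - 314} = \frac{1}{30851}$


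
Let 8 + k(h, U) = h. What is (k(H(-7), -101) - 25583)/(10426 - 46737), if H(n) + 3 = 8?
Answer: 2326/3301 ≈ 0.70463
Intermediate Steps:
H(n) = 5 (H(n) = -3 + 8 = 5)
k(h, U) = -8 + h
(k(H(-7), -101) - 25583)/(10426 - 46737) = ((-8 + 5) - 25583)/(10426 - 46737) = (-3 - 25583)/(-36311) = -25586*(-1/36311) = 2326/3301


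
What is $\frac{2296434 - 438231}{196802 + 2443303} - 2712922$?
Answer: $- \frac{795821897623}{293345} \approx -2.7129 \cdot 10^{6}$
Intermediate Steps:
$\frac{2296434 - 438231}{196802 + 2443303} - 2712922 = \frac{1858203}{2640105} - 2712922 = 1858203 \cdot \frac{1}{2640105} - 2712922 = \frac{206467}{293345} - 2712922 = - \frac{795821897623}{293345}$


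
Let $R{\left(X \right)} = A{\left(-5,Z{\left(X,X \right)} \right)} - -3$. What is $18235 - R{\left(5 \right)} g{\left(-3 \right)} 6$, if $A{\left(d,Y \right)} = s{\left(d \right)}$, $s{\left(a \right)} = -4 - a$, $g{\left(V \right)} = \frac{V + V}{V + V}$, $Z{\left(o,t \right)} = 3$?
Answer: $18211$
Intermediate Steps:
$g{\left(V \right)} = 1$ ($g{\left(V \right)} = \frac{2 V}{2 V} = 2 V \frac{1}{2 V} = 1$)
$A{\left(d,Y \right)} = -4 - d$
$R{\left(X \right)} = 4$ ($R{\left(X \right)} = \left(-4 - -5\right) - -3 = \left(-4 + 5\right) + 3 = 1 + 3 = 4$)
$18235 - R{\left(5 \right)} g{\left(-3 \right)} 6 = 18235 - 4 \cdot 1 \cdot 6 = 18235 - 4 \cdot 6 = 18235 - 24 = 18211$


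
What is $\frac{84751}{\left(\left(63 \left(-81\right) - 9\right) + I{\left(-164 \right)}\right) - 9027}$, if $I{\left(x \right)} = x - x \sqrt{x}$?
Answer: $- \frac{1212193553}{208986753} - \frac{27798328 i \sqrt{41}}{208986753} \approx -5.8003 - 0.85171 i$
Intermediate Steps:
$I{\left(x \right)} = x - x^{\frac{3}{2}}$
$\frac{84751}{\left(\left(63 \left(-81\right) - 9\right) + I{\left(-164 \right)}\right) - 9027} = \frac{84751}{\left(\left(63 \left(-81\right) - 9\right) - \left(164 + \left(-164\right)^{\frac{3}{2}}\right)\right) - 9027} = \frac{84751}{\left(\left(-5103 - 9\right) - \left(164 - 328 i \sqrt{41}\right)\right) - 9027} = \frac{84751}{\left(-5112 - \left(164 - 328 i \sqrt{41}\right)\right) - 9027} = \frac{84751}{\left(-5276 + 328 i \sqrt{41}\right) - 9027} = \frac{84751}{-14303 + 328 i \sqrt{41}}$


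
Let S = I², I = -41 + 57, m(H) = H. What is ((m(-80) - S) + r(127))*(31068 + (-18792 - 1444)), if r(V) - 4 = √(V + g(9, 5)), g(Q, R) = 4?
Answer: -3596224 + 10832*√131 ≈ -3.4722e+6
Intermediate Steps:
I = 16
r(V) = 4 + √(4 + V) (r(V) = 4 + √(V + 4) = 4 + √(4 + V))
S = 256 (S = 16² = 256)
((m(-80) - S) + r(127))*(31068 + (-18792 - 1444)) = ((-80 - 1*256) + (4 + √(4 + 127)))*(31068 + (-18792 - 1444)) = ((-80 - 256) + (4 + √131))*(31068 - 20236) = (-336 + (4 + √131))*10832 = (-332 + √131)*10832 = -3596224 + 10832*√131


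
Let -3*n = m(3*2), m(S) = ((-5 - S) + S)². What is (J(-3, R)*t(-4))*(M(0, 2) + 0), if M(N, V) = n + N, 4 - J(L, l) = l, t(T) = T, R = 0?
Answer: 400/3 ≈ 133.33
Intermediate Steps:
J(L, l) = 4 - l
m(S) = 25 (m(S) = (-5)² = 25)
n = -25/3 (n = -⅓*25 = -25/3 ≈ -8.3333)
M(N, V) = -25/3 + N
(J(-3, R)*t(-4))*(M(0, 2) + 0) = ((4 - 1*0)*(-4))*((-25/3 + 0) + 0) = ((4 + 0)*(-4))*(-25/3 + 0) = (4*(-4))*(-25/3) = -16*(-25/3) = 400/3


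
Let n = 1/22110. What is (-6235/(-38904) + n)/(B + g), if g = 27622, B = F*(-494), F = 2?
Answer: 22982459/3818283266160 ≈ 6.0191e-6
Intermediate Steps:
n = 1/22110 ≈ 4.5228e-5
B = -988 (B = 2*(-494) = -988)
(-6235/(-38904) + n)/(B + g) = (-6235/(-38904) + 1/22110)/(-988 + 27622) = (-6235*(-1/38904) + 1/22110)/26634 = (6235/38904 + 1/22110)*(1/26634) = (22982459/143361240)*(1/26634) = 22982459/3818283266160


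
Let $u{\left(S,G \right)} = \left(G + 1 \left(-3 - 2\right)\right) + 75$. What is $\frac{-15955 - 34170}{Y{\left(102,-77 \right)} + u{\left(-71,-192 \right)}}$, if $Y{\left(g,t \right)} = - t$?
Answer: $\frac{10025}{9} \approx 1113.9$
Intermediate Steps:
$u{\left(S,G \right)} = 70 + G$ ($u{\left(S,G \right)} = \left(G + 1 \left(-5\right)\right) + 75 = \left(G - 5\right) + 75 = \left(-5 + G\right) + 75 = 70 + G$)
$\frac{-15955 - 34170}{Y{\left(102,-77 \right)} + u{\left(-71,-192 \right)}} = \frac{-15955 - 34170}{\left(-1\right) \left(-77\right) + \left(70 - 192\right)} = - \frac{50125}{77 - 122} = - \frac{50125}{-45} = \left(-50125\right) \left(- \frac{1}{45}\right) = \frac{10025}{9}$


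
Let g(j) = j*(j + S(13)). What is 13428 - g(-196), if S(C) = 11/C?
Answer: -322688/13 ≈ -24822.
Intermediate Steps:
g(j) = j*(11/13 + j) (g(j) = j*(j + 11/13) = j*(11/13 + j))
13428 - g(-196) = 13428 - (-196)*(11 + 13*(-196))/13 = 13428 - (-196)*(11 - 2548)/13 = 13428 - (-196)*(-2537)/13 = 13428 - 1*497252/13 = 13428 - 497252/13 = -322688/13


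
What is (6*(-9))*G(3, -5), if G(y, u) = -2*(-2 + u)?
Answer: -756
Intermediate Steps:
G(y, u) = 4 - 2*u
(6*(-9))*G(3, -5) = (6*(-9))*(4 - 2*(-5)) = -54*(4 + 10) = -54*14 = -756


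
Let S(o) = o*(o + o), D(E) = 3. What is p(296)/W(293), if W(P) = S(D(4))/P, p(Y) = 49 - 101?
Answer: -7618/9 ≈ -846.44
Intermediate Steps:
S(o) = 2*o² (S(o) = o*(2*o) = 2*o²)
p(Y) = -52
W(P) = 18/P (W(P) = (2*3²)/P = (2*9)/P = 18/P)
p(296)/W(293) = -52/(18/293) = -52/(18*(1/293)) = -52/18/293 = -52*293/18 = -7618/9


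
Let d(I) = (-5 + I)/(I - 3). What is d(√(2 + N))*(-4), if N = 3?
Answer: -10 - 2*√5 ≈ -14.472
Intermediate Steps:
d(I) = (-5 + I)/(-3 + I)
d(√(2 + N))*(-4) = ((-5 + √(2 + 3))/(-3 + √(2 + 3)))*(-4) = ((-5 + √5)/(-3 + √5))*(-4) = -4*(-5 + √5)/(-3 + √5)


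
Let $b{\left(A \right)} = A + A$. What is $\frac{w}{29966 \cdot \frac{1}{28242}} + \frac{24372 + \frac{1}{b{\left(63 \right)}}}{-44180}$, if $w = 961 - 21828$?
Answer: $- \frac{1640340122028919}{83405566440} \approx -19667.0$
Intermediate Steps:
$b{\left(A \right)} = 2 A$
$w = -20867$ ($w = 961 - 21828 = -20867$)
$\frac{w}{29966 \cdot \frac{1}{28242}} + \frac{24372 + \frac{1}{b{\left(63 \right)}}}{-44180} = - \frac{20867}{29966 \cdot \frac{1}{28242}} + \frac{24372 + \frac{1}{2 \cdot 63}}{-44180} = - \frac{20867}{29966 \cdot \frac{1}{28242}} + \left(24372 + \frac{1}{126}\right) \left(- \frac{1}{44180}\right) = - \frac{20867}{\frac{14983}{14121}} + \left(24372 + \frac{1}{126}\right) \left(- \frac{1}{44180}\right) = \left(-20867\right) \frac{14121}{14983} + \frac{3070873}{126} \left(- \frac{1}{44180}\right) = - \frac{294662907}{14983} - \frac{3070873}{5566680} = - \frac{1640340122028919}{83405566440}$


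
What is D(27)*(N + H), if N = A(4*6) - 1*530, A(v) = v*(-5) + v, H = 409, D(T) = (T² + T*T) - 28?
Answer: -310310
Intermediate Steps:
D(T) = -28 + 2*T² (D(T) = (T² + T²) - 28 = 2*T² - 28 = -28 + 2*T²)
A(v) = -4*v (A(v) = -5*v + v = -4*v)
N = -626 (N = -16*6 - 1*530 = -4*24 - 530 = -96 - 530 = -626)
D(27)*(N + H) = (-28 + 2*27²)*(-626 + 409) = (-28 + 2*729)*(-217) = (-28 + 1458)*(-217) = 1430*(-217) = -310310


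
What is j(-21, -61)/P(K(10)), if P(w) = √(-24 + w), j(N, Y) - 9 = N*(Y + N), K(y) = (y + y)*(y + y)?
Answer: 1731*√94/188 ≈ 89.270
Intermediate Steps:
K(y) = 4*y² (K(y) = (2*y)*(2*y) = 4*y²)
j(N, Y) = 9 + N*(N + Y) (j(N, Y) = 9 + N*(Y + N) = 9 + N*(N + Y))
j(-21, -61)/P(K(10)) = (9 + (-21)² - 21*(-61))/(√(-24 + 4*10²)) = (9 + 441 + 1281)/(√(-24 + 4*100)) = 1731/(√(-24 + 400)) = 1731/(√376) = 1731/((2*√94)) = 1731*(√94/188) = 1731*√94/188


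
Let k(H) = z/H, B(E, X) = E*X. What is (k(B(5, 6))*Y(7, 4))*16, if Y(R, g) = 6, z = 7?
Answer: 112/5 ≈ 22.400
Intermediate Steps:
k(H) = 7/H
(k(B(5, 6))*Y(7, 4))*16 = ((7/((5*6)))*6)*16 = ((7/30)*6)*16 = (7/5)*16 = 112/5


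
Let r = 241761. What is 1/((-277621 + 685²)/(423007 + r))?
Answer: 166192/47901 ≈ 3.4695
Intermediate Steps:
1/((-277621 + 685²)/(423007 + r)) = 1/((-277621 + 685²)/(423007 + 241761)) = 1/((-277621 + 469225)/664768) = 1/(191604*(1/664768)) = 1/(47901/166192) = 166192/47901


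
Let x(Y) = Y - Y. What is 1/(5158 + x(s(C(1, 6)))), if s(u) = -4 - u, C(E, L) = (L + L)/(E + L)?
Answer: 1/5158 ≈ 0.00019387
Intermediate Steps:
C(E, L) = 2*L/(E + L) (C(E, L) = (2*L)/(E + L) = 2*L/(E + L))
x(Y) = 0
1/(5158 + x(s(C(1, 6)))) = 1/(5158 + 0) = 1/5158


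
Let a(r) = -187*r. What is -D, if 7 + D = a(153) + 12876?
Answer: 15742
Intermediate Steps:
D = -15742 (D = -7 + (-187*153 + 12876) = -7 + (-28611 + 12876) = -7 - 15735 = -15742)
-D = -1*(-15742) = 15742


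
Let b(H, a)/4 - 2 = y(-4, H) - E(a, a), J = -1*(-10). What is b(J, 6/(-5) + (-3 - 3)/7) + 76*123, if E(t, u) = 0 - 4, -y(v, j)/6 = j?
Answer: 9132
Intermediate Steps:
y(v, j) = -6*j
J = 10
E(t, u) = -4
b(H, a) = 24 - 24*H (b(H, a) = 8 + 4*(-6*H - 1*(-4)) = 8 + 4*(-6*H + 4) = 8 + 4*(4 - 6*H) = 8 + (16 - 24*H) = 24 - 24*H)
b(J, 6/(-5) + (-3 - 3)/7) + 76*123 = (24 - 24*10) + 76*123 = (24 - 240) + 9348 = -216 + 9348 = 9132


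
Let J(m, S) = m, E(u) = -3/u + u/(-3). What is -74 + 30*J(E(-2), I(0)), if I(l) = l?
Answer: -9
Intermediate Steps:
E(u) = -3/u - u/3 (E(u) = -3/u + u*(-1/3) = -3/u - u/3)
-74 + 30*J(E(-2), I(0)) = -74 + 30*(-3/(-2) - 1/3*(-2)) = -74 + 30*(-3*(-1/2) + 2/3) = -74 + 30*(3/2 + 2/3) = -74 + 30*(13/6) = -74 + 65 = -9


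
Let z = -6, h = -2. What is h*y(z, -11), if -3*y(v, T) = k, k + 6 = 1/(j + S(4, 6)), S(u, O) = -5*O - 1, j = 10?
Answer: -254/63 ≈ -4.0317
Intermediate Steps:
S(u, O) = -1 - 5*O
k = -127/21 (k = -6 + 1/(10 + (-1 - 5*6)) = -6 + 1/(10 + (-1 - 30)) = -6 + 1/(10 - 31) = -6 + 1/(-21) = -6 - 1/21 = -127/21 ≈ -6.0476)
y(v, T) = 127/63 (y(v, T) = -⅓*(-127/21) = 127/63)
h*y(z, -11) = -2*127/63 = -254/63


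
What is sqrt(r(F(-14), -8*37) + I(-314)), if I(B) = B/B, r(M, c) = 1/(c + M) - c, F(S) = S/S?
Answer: sqrt(25846130)/295 ≈ 17.234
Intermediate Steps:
F(S) = 1
r(M, c) = 1/(M + c) - c
I(B) = 1
sqrt(r(F(-14), -8*37) + I(-314)) = sqrt((1 - (-8*37)**2 - 1*1*(-8*37))/(1 - 8*37) + 1) = sqrt((1 - 1*(-296)**2 - 1*1*(-296))/(1 - 296) + 1) = sqrt((1 - 1*87616 + 296)/(-295) + 1) = sqrt(-(1 - 87616 + 296)/295 + 1) = sqrt(-1/295*(-87319) + 1) = sqrt(87319/295 + 1) = sqrt(87614/295) = sqrt(25846130)/295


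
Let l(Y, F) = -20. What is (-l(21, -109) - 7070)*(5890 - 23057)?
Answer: 121027350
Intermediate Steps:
(-l(21, -109) - 7070)*(5890 - 23057) = (-1*(-20) - 7070)*(5890 - 23057) = (20 - 7070)*(-17167) = -7050*(-17167) = 121027350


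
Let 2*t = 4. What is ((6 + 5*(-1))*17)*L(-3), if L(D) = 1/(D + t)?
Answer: -17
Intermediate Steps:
t = 2 (t = (1/2)*4 = 2)
L(D) = 1/(2 + D) (L(D) = 1/(D + 2) = 1/(2 + D))
((6 + 5*(-1))*17)*L(-3) = ((6 + 5*(-1))*17)/(2 - 3) = ((6 - 5)*17)/(-1) = (1*17)*(-1) = 17*(-1) = -17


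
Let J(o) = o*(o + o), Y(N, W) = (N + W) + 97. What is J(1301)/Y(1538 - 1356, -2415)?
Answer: -1692601/1068 ≈ -1584.8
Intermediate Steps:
Y(N, W) = 97 + N + W
J(o) = 2*o² (J(o) = o*(2*o) = 2*o²)
J(1301)/Y(1538 - 1356, -2415) = (2*1301²)/(97 + (1538 - 1356) - 2415) = (2*1692601)/(97 + 182 - 2415) = 3385202/(-2136) = 3385202*(-1/2136) = -1692601/1068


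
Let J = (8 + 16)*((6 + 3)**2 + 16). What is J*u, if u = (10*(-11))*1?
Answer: -256080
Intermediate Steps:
u = -110 (u = -110*1 = -110)
J = 2328 (J = 24*(9**2 + 16) = 24*(81 + 16) = 24*97 = 2328)
J*u = 2328*(-110) = -256080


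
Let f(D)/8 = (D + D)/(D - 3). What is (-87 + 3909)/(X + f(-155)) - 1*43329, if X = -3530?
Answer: -6014866104/138815 ≈ -43330.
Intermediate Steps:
f(D) = 16*D/(-3 + D) (f(D) = 8*((D + D)/(D - 3)) = 8*((2*D)/(-3 + D)) = 8*(2*D/(-3 + D)) = 16*D/(-3 + D))
(-87 + 3909)/(X + f(-155)) - 1*43329 = (-87 + 3909)/(-3530 + 16*(-155)/(-3 - 155)) - 1*43329 = 3822/(-3530 + 16*(-155)/(-158)) - 43329 = 3822/(-3530 + 16*(-155)*(-1/158)) - 43329 = 3822/(-3530 + 1240/79) - 43329 = 3822/(-277630/79) - 43329 = 3822*(-79/277630) - 43329 = -150969/138815 - 43329 = -6014866104/138815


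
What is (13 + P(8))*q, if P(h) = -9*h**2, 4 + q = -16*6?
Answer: 56300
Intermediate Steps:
q = -100 (q = -4 - 16*6 = -4 - 96 = -100)
(13 + P(8))*q = (13 - 9*8**2)*(-100) = (13 - 9*64)*(-100) = (13 - 576)*(-100) = -563*(-100) = 56300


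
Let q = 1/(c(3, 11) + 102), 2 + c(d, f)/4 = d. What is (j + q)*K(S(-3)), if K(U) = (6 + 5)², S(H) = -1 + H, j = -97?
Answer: -1244001/106 ≈ -11736.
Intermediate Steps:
c(d, f) = -8 + 4*d
K(U) = 121 (K(U) = 11² = 121)
q = 1/106 (q = 1/((-8 + 4*3) + 102) = 1/((-8 + 12) + 102) = 1/(4 + 102) = 1/106 ≈ 0.0094340)
(j + q)*K(S(-3)) = (-97 + 1/106)*121 = -10281/106*121 = -1244001/106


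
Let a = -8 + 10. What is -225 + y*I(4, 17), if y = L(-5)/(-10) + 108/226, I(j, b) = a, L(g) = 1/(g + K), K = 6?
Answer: -126698/565 ≈ -224.24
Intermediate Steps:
a = 2
L(g) = 1/(6 + g) (L(g) = 1/(g + 6) = 1/(6 + g))
I(j, b) = 2
y = 427/1130 (y = 1/((6 - 5)*(-10)) + 108/226 = -⅒/1 + 108*(1/226) = 1*(-⅒) + 54/113 = -⅒ + 54/113 = 427/1130 ≈ 0.37788)
-225 + y*I(4, 17) = -225 + (427/1130)*2 = -225 + 427/565 = -126698/565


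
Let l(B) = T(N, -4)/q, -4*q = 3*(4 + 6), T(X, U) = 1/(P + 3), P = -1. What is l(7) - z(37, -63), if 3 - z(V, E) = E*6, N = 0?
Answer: -5716/15 ≈ -381.07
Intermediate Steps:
z(V, E) = 3 - 6*E (z(V, E) = 3 - E*6 = 3 - 6*E)
T(X, U) = ½ (T(X, U) = 1/(-1 + 3) = 1/2 = ½)
q = -15/2 (q = -3*(4 + 6)/4 = -3*10/4 = -¼*30 = -15/2 ≈ -7.5000)
l(B) = -1/15 (l(B) = 1/(2*(-15/2)) = (½)*(-2/15) = -1/15)
l(7) - z(37, -63) = -1/15 - (3 - 6*(-63)) = -1/15 - (3 + 378) = -1/15 - 1*381 = -1/15 - 381 = -5716/15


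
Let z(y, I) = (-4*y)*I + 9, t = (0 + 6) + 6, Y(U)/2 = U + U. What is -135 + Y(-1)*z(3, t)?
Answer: 405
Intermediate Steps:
Y(U) = 4*U (Y(U) = 2*(U + U) = 2*(2*U) = 4*U)
t = 12 (t = 6 + 6 = 12)
z(y, I) = 9 - 4*I*y (z(y, I) = -4*I*y + 9 = 9 - 4*I*y)
-135 + Y(-1)*z(3, t) = -135 + (4*(-1))*(9 - 4*12*3) = -135 - 4*(9 - 144) = -135 - 4*(-135) = -135 + 540 = 405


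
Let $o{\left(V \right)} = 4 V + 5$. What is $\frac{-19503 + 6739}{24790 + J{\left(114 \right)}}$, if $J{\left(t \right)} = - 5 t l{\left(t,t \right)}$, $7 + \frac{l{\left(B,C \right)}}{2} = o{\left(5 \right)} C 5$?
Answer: $\frac{6382}{8106115} \approx 0.00078731$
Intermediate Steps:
$o{\left(V \right)} = 5 + 4 V$
$l{\left(B,C \right)} = -14 + 250 C$ ($l{\left(B,C \right)} = -14 + 2 \left(5 + 4 \cdot 5\right) C 5 = -14 + 2 \left(5 + 20\right) C 5 = -14 + 2 \cdot 25 C 5 = -14 + 2 \cdot 125 C = -14 + 250 C$)
$J{\left(t \right)} = - 5 t \left(-14 + 250 t\right)$
$\frac{-19503 + 6739}{24790 + J{\left(114 \right)}} = \frac{-19503 + 6739}{24790 + 10 \cdot 114 \left(7 - 14250\right)} = - \frac{12764}{24790 + 10 \cdot 114 \left(7 - 14250\right)} = - \frac{12764}{24790 + 10 \cdot 114 \left(-14243\right)} = - \frac{12764}{24790 - 16237020} = - \frac{12764}{-16212230} = \left(-12764\right) \left(- \frac{1}{16212230}\right) = \frac{6382}{8106115}$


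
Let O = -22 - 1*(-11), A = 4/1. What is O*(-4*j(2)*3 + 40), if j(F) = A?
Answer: 88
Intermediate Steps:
A = 4 (A = 4*1 = 4)
j(F) = 4
O = -11 (O = -22 + 11 = -11)
O*(-4*j(2)*3 + 40) = -11*(-4*4*3 + 40) = -11*(-16*3 + 40) = -11*(-48 + 40) = -11*(-8) = 88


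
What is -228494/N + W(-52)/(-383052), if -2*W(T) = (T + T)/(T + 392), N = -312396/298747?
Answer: 8819713392864081/40362827660 ≈ 2.1851e+5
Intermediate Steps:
N = -312396/298747 (N = -312396*1/298747 = -312396/298747 ≈ -1.0457)
W(T) = -T/(392 + T) (W(T) = -(T + T)/(2*(T + 392)) = -2*T/(2*(392 + T)) = -T/(392 + T))
-228494/N + W(-52)/(-383052) = -228494/(-312396/298747) - 1*(-52)/(392 - 52)/(-383052) = -228494*(-298747/312396) - 1*(-52)/340*(-1/383052) = 4875849787/22314 - 1*(-52)*1/340*(-1/383052) = 4875849787/22314 + (13/85)*(-1/383052) = 4875849787/22314 - 13/32559420 = 8819713392864081/40362827660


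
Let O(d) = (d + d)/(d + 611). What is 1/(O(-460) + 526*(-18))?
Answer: -151/1430588 ≈ -0.00010555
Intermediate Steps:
O(d) = 2*d/(611 + d) (O(d) = (2*d)/(611 + d) = 2*d/(611 + d))
1/(O(-460) + 526*(-18)) = 1/(2*(-460)/(611 - 460) + 526*(-18)) = 1/(2*(-460)/151 - 9468) = 1/(2*(-460)*(1/151) - 9468) = 1/(-920/151 - 9468) = 1/(-1430588/151) = -151/1430588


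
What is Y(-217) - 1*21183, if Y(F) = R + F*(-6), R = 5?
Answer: -19876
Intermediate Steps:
Y(F) = 5 - 6*F (Y(F) = 5 + F*(-6) = 5 - 6*F)
Y(-217) - 1*21183 = (5 - 6*(-217)) - 1*21183 = (5 + 1302) - 21183 = 1307 - 21183 = -19876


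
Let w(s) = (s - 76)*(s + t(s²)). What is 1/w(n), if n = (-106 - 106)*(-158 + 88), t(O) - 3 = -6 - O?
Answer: -1/3251191704932 ≈ -3.0758e-13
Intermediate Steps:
t(O) = -3 - O (t(O) = 3 + (-6 - O) = -3 - O)
n = 14840 (n = -212*(-70) = 14840)
w(s) = (-76 + s)*(-3 + s - s²) (w(s) = (s - 76)*(s + (-3 - s²)) = (-76 + s)*(-3 + s - s²))
1/w(n) = 1/(228 - 1*14840³ - 79*14840 + 77*14840²) = 1/(228 - 1*3268147904000 - 1172360 + 77*220225600) = 1/(228 - 3268147904000 - 1172360 + 16957371200) = 1/(-3251191704932) = -1/3251191704932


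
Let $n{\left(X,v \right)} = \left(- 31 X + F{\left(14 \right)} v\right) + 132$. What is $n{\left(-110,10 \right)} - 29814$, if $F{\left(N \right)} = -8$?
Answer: $-26352$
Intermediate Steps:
$n{\left(X,v \right)} = 132 - 31 X - 8 v$ ($n{\left(X,v \right)} = \left(- 31 X - 8 v\right) + 132 = 132 - 31 X - 8 v$)
$n{\left(-110,10 \right)} - 29814 = \left(132 - -3410 - 80\right) - 29814 = \left(132 + 3410 - 80\right) - 29814 = 3462 - 29814 = -26352$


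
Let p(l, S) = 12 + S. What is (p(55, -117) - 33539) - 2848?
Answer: -36492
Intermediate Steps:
(p(55, -117) - 33539) - 2848 = ((12 - 117) - 33539) - 2848 = (-105 - 33539) - 2848 = -33644 - 2848 = -36492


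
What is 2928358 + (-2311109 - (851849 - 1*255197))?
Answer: 20597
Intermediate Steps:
2928358 + (-2311109 - (851849 - 1*255197)) = 2928358 + (-2311109 - (851849 - 255197)) = 2928358 + (-2311109 - 1*596652) = 2928358 + (-2311109 - 596652) = 2928358 - 2907761 = 20597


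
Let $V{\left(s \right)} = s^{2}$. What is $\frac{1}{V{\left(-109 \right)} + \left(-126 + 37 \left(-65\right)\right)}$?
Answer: $\frac{1}{9350} \approx 0.00010695$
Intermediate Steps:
$\frac{1}{V{\left(-109 \right)} + \left(-126 + 37 \left(-65\right)\right)} = \frac{1}{\left(-109\right)^{2} + \left(-126 + 37 \left(-65\right)\right)} = \frac{1}{11881 - 2531} = \frac{1}{9350}$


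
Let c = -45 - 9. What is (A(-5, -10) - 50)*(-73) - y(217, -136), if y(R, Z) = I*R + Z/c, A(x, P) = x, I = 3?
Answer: 90760/27 ≈ 3361.5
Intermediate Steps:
c = -54
y(R, Z) = 3*R - Z/54 (y(R, Z) = 3*R + Z/(-54) = 3*R - Z/54)
(A(-5, -10) - 50)*(-73) - y(217, -136) = (-5 - 50)*(-73) - (3*217 - 1/54*(-136)) = -55*(-73) - (651 + 68/27) = 4015 - 1*17645/27 = 4015 - 17645/27 = 90760/27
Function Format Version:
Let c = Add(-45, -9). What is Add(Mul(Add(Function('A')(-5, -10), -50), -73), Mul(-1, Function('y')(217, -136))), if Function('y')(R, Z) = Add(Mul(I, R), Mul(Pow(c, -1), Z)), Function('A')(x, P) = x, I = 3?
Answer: Rational(90760, 27) ≈ 3361.5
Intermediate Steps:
c = -54
Function('y')(R, Z) = Add(Mul(3, R), Mul(Rational(-1, 54), Z)) (Function('y')(R, Z) = Add(Mul(3, R), Mul(Pow(-54, -1), Z)) = Add(Mul(3, R), Mul(Rational(-1, 54), Z)))
Add(Mul(Add(Function('A')(-5, -10), -50), -73), Mul(-1, Function('y')(217, -136))) = Add(Mul(Add(-5, -50), -73), Mul(-1, Add(Mul(3, 217), Mul(Rational(-1, 54), -136)))) = Add(Mul(-55, -73), Mul(-1, Add(651, Rational(68, 27)))) = Add(4015, Mul(-1, Rational(17645, 27))) = Add(4015, Rational(-17645, 27)) = Rational(90760, 27)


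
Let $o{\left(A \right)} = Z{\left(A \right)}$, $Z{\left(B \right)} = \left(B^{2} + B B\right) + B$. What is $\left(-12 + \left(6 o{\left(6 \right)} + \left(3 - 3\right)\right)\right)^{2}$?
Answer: $207936$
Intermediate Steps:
$Z{\left(B \right)} = B + 2 B^{2}$ ($Z{\left(B \right)} = \left(B^{2} + B^{2}\right) + B = 2 B^{2} + B = B + 2 B^{2}$)
$o{\left(A \right)} = A \left(1 + 2 A\right)$
$\left(-12 + \left(6 o{\left(6 \right)} + \left(3 - 3\right)\right)\right)^{2} = \left(-12 + \left(6 \cdot 6 \left(1 + 2 \cdot 6\right) + \left(3 - 3\right)\right)\right)^{2} = \left(-12 + \left(6 \cdot 6 \left(1 + 12\right) + 0\right)\right)^{2} = \left(-12 + \left(6 \cdot 6 \cdot 13 + 0\right)\right)^{2} = \left(-12 + \left(6 \cdot 78 + 0\right)\right)^{2} = \left(-12 + \left(468 + 0\right)\right)^{2} = \left(-12 + 468\right)^{2} = 456^{2} = 207936$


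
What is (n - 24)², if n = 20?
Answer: 16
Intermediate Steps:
(n - 24)² = (20 - 24)² = (-4)² = 16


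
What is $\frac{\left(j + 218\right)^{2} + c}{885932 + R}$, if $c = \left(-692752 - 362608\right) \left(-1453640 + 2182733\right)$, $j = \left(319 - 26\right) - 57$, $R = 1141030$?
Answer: $- \frac{384727691182}{1013481} \approx -3.7961 \cdot 10^{5}$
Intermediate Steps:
$j = 236$ ($j = 293 - 57 = 236$)
$c = -769455588480$ ($c = \left(-1055360\right) 729093 = -769455588480$)
$\frac{\left(j + 218\right)^{2} + c}{885932 + R} = \frac{\left(236 + 218\right)^{2} - 769455588480}{885932 + 1141030} = \frac{454^{2} - 769455588480}{2026962} = \left(206116 - 769455588480\right) \frac{1}{2026962} = \left(-769455382364\right) \frac{1}{2026962} = - \frac{384727691182}{1013481}$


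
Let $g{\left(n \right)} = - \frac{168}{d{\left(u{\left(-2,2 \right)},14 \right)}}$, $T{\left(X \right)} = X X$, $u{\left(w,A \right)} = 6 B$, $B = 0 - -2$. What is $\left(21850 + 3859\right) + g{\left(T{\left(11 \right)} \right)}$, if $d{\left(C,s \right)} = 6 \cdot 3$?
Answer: $\frac{77099}{3} \approx 25700.0$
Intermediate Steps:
$B = 2$ ($B = 0 + 2 = 2$)
$u{\left(w,A \right)} = 12$ ($u{\left(w,A \right)} = 6 \cdot 2 = 12$)
$d{\left(C,s \right)} = 18$
$T{\left(X \right)} = X^{2}$
$g{\left(n \right)} = - \frac{28}{3}$ ($g{\left(n \right)} = - \frac{168}{18} = \left(-168\right) \frac{1}{18} = - \frac{28}{3}$)
$\left(21850 + 3859\right) + g{\left(T{\left(11 \right)} \right)} = \left(21850 + 3859\right) - \frac{28}{3} = 25709 - \frac{28}{3} = \frac{77099}{3}$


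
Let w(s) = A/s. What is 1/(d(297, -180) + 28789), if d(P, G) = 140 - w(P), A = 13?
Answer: 297/8591900 ≈ 3.4567e-5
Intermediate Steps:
w(s) = 13/s
d(P, G) = 140 - 13/P
1/(d(297, -180) + 28789) = 1/((140 - 13/297) + 28789) = 1/(41567/297 + 28789) = 1/(8591900/297) = 297/8591900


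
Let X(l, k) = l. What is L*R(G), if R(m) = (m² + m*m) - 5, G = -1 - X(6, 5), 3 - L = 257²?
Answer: -6142278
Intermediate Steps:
L = -66046 (L = 3 - 1*257² = 3 - 1*66049 = 3 - 66049 = -66046)
G = -7 (G = -1 - 1*6 = -1 - 6 = -7)
R(m) = -5 + 2*m² (R(m) = (m² + m²) - 5 = 2*m² - 5 = -5 + 2*m²)
L*R(G) = -66046*(-5 + 2*(-7)²) = -66046*(-5 + 2*49) = -66046*(-5 + 98) = -66046*93 = -6142278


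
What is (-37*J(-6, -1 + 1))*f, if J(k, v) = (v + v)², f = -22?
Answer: 0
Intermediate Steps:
J(k, v) = 4*v² (J(k, v) = (2*v)² = 4*v²)
(-37*J(-6, -1 + 1))*f = -148*(-1 + 1)²*(-22) = -148*0²*(-22) = -148*0*(-22) = -37*0*(-22) = 0*(-22) = 0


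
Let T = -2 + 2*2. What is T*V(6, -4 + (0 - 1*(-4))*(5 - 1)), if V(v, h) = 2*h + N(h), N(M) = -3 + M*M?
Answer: 330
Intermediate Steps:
N(M) = -3 + M**2
T = 2 (T = -2 + 4 = 2)
V(v, h) = -3 + h**2 + 2*h (V(v, h) = 2*h + (-3 + h**2) = -3 + h**2 + 2*h)
T*V(6, -4 + (0 - 1*(-4))*(5 - 1)) = 2*(-3 + (-4 + (0 - 1*(-4))*(5 - 1))**2 + 2*(-4 + (0 - 1*(-4))*(5 - 1))) = 2*(-3 + (-4 + (0 + 4)*4)**2 + 2*(-4 + (0 + 4)*4)) = 2*(-3 + (-4 + 4*4)**2 + 2*(-4 + 4*4)) = 2*(-3 + (-4 + 16)**2 + 2*(-4 + 16)) = 2*(-3 + 12**2 + 2*12) = 2*(-3 + 144 + 24) = 2*165 = 330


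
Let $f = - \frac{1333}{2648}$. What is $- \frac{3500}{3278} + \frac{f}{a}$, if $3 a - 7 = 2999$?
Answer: $- \frac{4645452787}{4348752144} \approx -1.0682$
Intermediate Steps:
$a = 1002$ ($a = \frac{7}{3} + \frac{1}{3} \cdot 2999 = \frac{7}{3} + \frac{2999}{3} = 1002$)
$f = - \frac{1333}{2648}$ ($f = \left(-1333\right) \frac{1}{2648} = - \frac{1333}{2648} \approx -0.5034$)
$- \frac{3500}{3278} + \frac{f}{a} = - \frac{3500}{3278} - \frac{1333}{2648 \cdot 1002} = \left(-3500\right) \frac{1}{3278} - \frac{1333}{2653296} = - \frac{1750}{1639} - \frac{1333}{2653296} = - \frac{4645452787}{4348752144}$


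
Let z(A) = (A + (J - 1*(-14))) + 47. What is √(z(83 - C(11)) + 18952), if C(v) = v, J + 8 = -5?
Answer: 8*√298 ≈ 138.10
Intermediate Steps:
J = -13 (J = -8 - 5 = -13)
z(A) = 48 + A (z(A) = (A + (-13 - 1*(-14))) + 47 = (A + (-13 + 14)) + 47 = (A + 1) + 47 = (1 + A) + 47 = 48 + A)
√(z(83 - C(11)) + 18952) = √((48 + (83 - 1*11)) + 18952) = √((48 + (83 - 11)) + 18952) = √((48 + 72) + 18952) = √(120 + 18952) = √19072 = 8*√298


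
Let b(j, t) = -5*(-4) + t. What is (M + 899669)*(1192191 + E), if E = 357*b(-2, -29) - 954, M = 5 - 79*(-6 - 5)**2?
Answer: 1057477982760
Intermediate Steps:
b(j, t) = 20 + t
M = -9554 (M = 5 - 79*(-11)**2 = 5 - 79*121 = 5 - 9559 = -9554)
E = -4167 (E = 357*(20 - 29) - 954 = 357*(-9) - 954 = -3213 - 954 = -4167)
(M + 899669)*(1192191 + E) = (-9554 + 899669)*(1192191 - 4167) = 890115*1188024 = 1057477982760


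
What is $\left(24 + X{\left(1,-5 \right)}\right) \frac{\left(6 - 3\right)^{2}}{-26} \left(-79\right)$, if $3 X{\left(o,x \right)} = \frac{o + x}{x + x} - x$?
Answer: $\frac{91719}{130} \approx 705.53$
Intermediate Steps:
$X{\left(o,x \right)} = - \frac{x}{3} + \frac{o + x}{6 x}$ ($X{\left(o,x \right)} = \frac{\frac{o + x}{x + x} - x}{3} = \frac{\frac{o + x}{2 x} - x}{3} = \frac{- x + \frac{o + x}{2 x}}{3} = - \frac{x}{3} + \frac{o + x}{6 x}$)
$\left(24 + X{\left(1,-5 \right)}\right) \frac{\left(6 - 3\right)^{2}}{-26} \left(-79\right) = \left(24 + \frac{1 - - 5 \left(-1 + 2 \left(-5\right)\right)}{6 \left(-5\right)}\right) \frac{\left(6 - 3\right)^{2}}{-26} \left(-79\right) = \left(24 + \frac{1}{6} \left(- \frac{1}{5}\right) \left(1 - - 5 \left(-1 - 10\right)\right)\right) 3^{2} \left(- \frac{1}{26}\right) \left(-79\right) = \left(24 + \frac{1}{6} \left(- \frac{1}{5}\right) \left(1 - \left(-5\right) \left(-11\right)\right)\right) 9 \left(- \frac{1}{26}\right) \left(-79\right) = \left(24 + \frac{1}{6} \left(- \frac{1}{5}\right) \left(1 - 55\right)\right) \left(- \frac{9}{26}\right) \left(-79\right) = \left(24 + \frac{1}{6} \left(- \frac{1}{5}\right) \left(-54\right)\right) \left(- \frac{9}{26}\right) \left(-79\right) = \left(24 + \frac{9}{5}\right) \left(- \frac{9}{26}\right) \left(-79\right) = \frac{129}{5} \left(- \frac{9}{26}\right) \left(-79\right) = \left(- \frac{1161}{130}\right) \left(-79\right) = \frac{91719}{130}$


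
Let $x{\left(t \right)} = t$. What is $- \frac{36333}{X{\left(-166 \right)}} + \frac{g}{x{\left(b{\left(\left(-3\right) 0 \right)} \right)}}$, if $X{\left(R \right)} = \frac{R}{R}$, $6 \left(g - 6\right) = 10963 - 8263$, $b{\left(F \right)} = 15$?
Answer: $- \frac{181513}{5} \approx -36303.0$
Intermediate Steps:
$g = 456$ ($g = 6 + \frac{10963 - 8263}{6} = 6 + \frac{1}{6} \cdot 2700 = 6 + 450 = 456$)
$X{\left(R \right)} = 1$
$- \frac{36333}{X{\left(-166 \right)}} + \frac{g}{x{\left(b{\left(\left(-3\right) 0 \right)} \right)}} = - \frac{36333}{1} + \frac{456}{15} = \left(-36333\right) 1 + 456 \cdot \frac{1}{15} = -36333 + \frac{152}{5} = - \frac{181513}{5}$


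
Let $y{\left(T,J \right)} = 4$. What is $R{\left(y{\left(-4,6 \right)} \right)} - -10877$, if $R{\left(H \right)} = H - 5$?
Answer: $10876$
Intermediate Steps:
$R{\left(H \right)} = -5 + H$
$R{\left(y{\left(-4,6 \right)} \right)} - -10877 = \left(-5 + 4\right) - -10877 = -1 + 10877 = 10876$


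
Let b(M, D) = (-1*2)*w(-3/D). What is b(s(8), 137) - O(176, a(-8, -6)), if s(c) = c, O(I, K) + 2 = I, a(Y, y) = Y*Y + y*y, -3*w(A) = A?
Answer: -23840/137 ≈ -174.01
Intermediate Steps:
w(A) = -A/3
a(Y, y) = Y**2 + y**2
O(I, K) = -2 + I
b(M, D) = -2/D (b(M, D) = (-1*2)*(-(-1)/D) = -2/D)
b(s(8), 137) - O(176, a(-8, -6)) = -2/137 - (-2 + 176) = -2*1/137 - 1*174 = -2/137 - 174 = -23840/137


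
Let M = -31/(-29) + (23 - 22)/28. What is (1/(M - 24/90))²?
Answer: 148352400/104182849 ≈ 1.4240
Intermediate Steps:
M = 897/812 (M = -31*(-1/29) + 1*(1/28) = 31/29 + 1/28 = 897/812 ≈ 1.1047)
(1/(M - 24/90))² = (1/(897/812 - 24/90))² = (1/(897/812 - 24*1/90))² = (1/(897/812 - 4/15))² = (1/(10207/12180))² = (12180/10207)² = 148352400/104182849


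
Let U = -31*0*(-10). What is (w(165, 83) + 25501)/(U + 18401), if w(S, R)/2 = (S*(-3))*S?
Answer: -137849/18401 ≈ -7.4914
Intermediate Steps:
w(S, R) = -6*S² (w(S, R) = 2*((S*(-3))*S) = 2*((-3*S)*S) = 2*(-3*S²) = -6*S²)
U = 0 (U = 0*(-10) = 0)
(w(165, 83) + 25501)/(U + 18401) = (-6*165² + 25501)/(0 + 18401) = (-6*27225 + 25501)/18401 = (-163350 + 25501)*(1/18401) = -137849*1/18401 = -137849/18401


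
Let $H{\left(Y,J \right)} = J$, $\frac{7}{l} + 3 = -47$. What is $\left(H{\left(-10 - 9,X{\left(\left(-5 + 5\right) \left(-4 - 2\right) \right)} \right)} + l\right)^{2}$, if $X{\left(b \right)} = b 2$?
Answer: $\frac{49}{2500} \approx 0.0196$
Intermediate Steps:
$X{\left(b \right)} = 2 b$
$l = - \frac{7}{50}$ ($l = \frac{7}{-3 - 47} = \frac{7}{-50} = 7 \left(- \frac{1}{50}\right) = - \frac{7}{50} \approx -0.14$)
$\left(H{\left(-10 - 9,X{\left(\left(-5 + 5\right) \left(-4 - 2\right) \right)} \right)} + l\right)^{2} = \left(2 \left(-5 + 5\right) \left(-4 - 2\right) - \frac{7}{50}\right)^{2} = \left(2 \cdot 0 \left(-6\right) - \frac{7}{50}\right)^{2} = \left(2 \cdot 0 - \frac{7}{50}\right)^{2} = \left(0 - \frac{7}{50}\right)^{2} = \left(- \frac{7}{50}\right)^{2} = \frac{49}{2500}$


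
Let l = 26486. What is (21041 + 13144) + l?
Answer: 60671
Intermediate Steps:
(21041 + 13144) + l = (21041 + 13144) + 26486 = 34185 + 26486 = 60671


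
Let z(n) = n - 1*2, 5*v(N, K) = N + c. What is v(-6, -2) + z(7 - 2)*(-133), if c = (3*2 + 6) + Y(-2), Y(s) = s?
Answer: -1991/5 ≈ -398.20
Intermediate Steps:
c = 10 (c = (3*2 + 6) - 2 = (6 + 6) - 2 = 12 - 2 = 10)
v(N, K) = 2 + N/5 (v(N, K) = (N + 10)/5 = (10 + N)/5 = 2 + N/5)
z(n) = -2 + n (z(n) = n - 2 = -2 + n)
v(-6, -2) + z(7 - 2)*(-133) = (2 + (⅕)*(-6)) + (-2 + (7 - 2))*(-133) = (2 - 6/5) + (-2 + 5)*(-133) = ⅘ + 3*(-133) = ⅘ - 399 = -1991/5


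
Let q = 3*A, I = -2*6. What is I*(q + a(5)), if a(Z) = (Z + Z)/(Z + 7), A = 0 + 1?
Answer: -46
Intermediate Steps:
I = -12
A = 1
a(Z) = 2*Z/(7 + Z) (a(Z) = (2*Z)/(7 + Z) = 2*Z/(7 + Z))
q = 3 (q = 3*1 = 3)
I*(q + a(5)) = -12*(3 + 2*5/(7 + 5)) = -12*(3 + 2*5/12) = -12*(3 + 2*5*(1/12)) = -12*(3 + ⅚) = -12*23/6 = -46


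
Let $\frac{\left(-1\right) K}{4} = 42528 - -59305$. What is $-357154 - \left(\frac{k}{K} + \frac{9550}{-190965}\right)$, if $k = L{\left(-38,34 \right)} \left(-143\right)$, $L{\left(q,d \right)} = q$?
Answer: $- \frac{2778163161086411}{7778615538} \approx -3.5715 \cdot 10^{5}$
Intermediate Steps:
$K = -407332$ ($K = - 4 \left(42528 - -59305\right) = - 4 \left(42528 + 59305\right) = \left(-4\right) 101833 = -407332$)
$k = 5434$ ($k = \left(-38\right) \left(-143\right) = 5434$)
$-357154 - \left(\frac{k}{K} + \frac{9550}{-190965}\right) = -357154 - \left(\frac{5434}{-407332} + \frac{9550}{-190965}\right) = -357154 - \left(5434 \left(- \frac{1}{407332}\right) + 9550 \left(- \frac{1}{190965}\right)\right) = -357154 - \left(- \frac{2717}{203666} - \frac{1910}{38193}\right) = -357154 - - \frac{492772441}{7778615538} = -357154 + \frac{492772441}{7778615538} = - \frac{2778163161086411}{7778615538}$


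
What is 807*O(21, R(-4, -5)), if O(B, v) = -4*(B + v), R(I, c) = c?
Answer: -51648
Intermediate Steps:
O(B, v) = -4*B - 4*v
807*O(21, R(-4, -5)) = 807*(-4*21 - 4*(-5)) = 807*(-84 + 20) = 807*(-64) = -51648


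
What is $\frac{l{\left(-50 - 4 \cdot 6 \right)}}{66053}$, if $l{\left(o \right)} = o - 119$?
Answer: $- \frac{193}{66053} \approx -0.0029219$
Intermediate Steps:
$l{\left(o \right)} = -119 + o$ ($l{\left(o \right)} = o - 119 = -119 + o$)
$\frac{l{\left(-50 - 4 \cdot 6 \right)}}{66053} = \frac{-119 - \left(50 + 4 \cdot 6\right)}{66053} = \left(-119 - 74\right) \frac{1}{66053} = \left(-193\right) \frac{1}{66053} = - \frac{193}{66053}$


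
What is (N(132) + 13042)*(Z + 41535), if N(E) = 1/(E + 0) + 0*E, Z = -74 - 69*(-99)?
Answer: 20784212785/33 ≈ 6.2982e+8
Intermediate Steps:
Z = 6757 (Z = -74 + 6831 = 6757)
N(E) = 1/E (N(E) = 1/E + 0 = 1/E)
(N(132) + 13042)*(Z + 41535) = (1/132 + 13042)*(6757 + 41535) = (1/132 + 13042)*48292 = (1721545/132)*48292 = 20784212785/33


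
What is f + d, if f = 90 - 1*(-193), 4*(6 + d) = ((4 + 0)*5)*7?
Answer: 312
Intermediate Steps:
d = 29 (d = -6 + (((4 + 0)*5)*7)/4 = -6 + ((4*5)*7)/4 = -6 + (20*7)/4 = -6 + (¼)*140 = -6 + 35 = 29)
f = 283 (f = 90 + 193 = 283)
f + d = 283 + 29 = 312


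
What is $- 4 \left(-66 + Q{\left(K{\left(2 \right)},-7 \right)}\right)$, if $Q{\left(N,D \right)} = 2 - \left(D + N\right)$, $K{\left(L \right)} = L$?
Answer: $236$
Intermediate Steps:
$Q{\left(N,D \right)} = 2 - D - N$ ($Q{\left(N,D \right)} = 2 - \left(D + N\right) = 2 - D - N$)
$- 4 \left(-66 + Q{\left(K{\left(2 \right)},-7 \right)}\right) = - 4 \left(-66 - -7\right) = - 4 \left(-66 + \left(2 + 7 - 2\right)\right) = - 4 \left(-66 + 7\right) = \left(-4\right) \left(-59\right) = 236$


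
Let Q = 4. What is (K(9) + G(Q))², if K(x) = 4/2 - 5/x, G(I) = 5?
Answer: 3364/81 ≈ 41.531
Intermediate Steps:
K(x) = 2 - 5/x (K(x) = 4*(½) - 5/x = 2 - 5/x)
(K(9) + G(Q))² = ((2 - 5/9) + 5)² = (13/9 + 5)² = (58/9)² = 3364/81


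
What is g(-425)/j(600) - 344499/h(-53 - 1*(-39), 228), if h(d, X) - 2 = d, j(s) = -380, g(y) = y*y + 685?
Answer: 2145565/76 ≈ 28231.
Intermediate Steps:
g(y) = 685 + y² (g(y) = y² + 685 = 685 + y²)
h(d, X) = 2 + d
g(-425)/j(600) - 344499/h(-53 - 1*(-39), 228) = (685 + (-425)²)/(-380) - 344499/(2 + (-53 - 1*(-39))) = (685 + 180625)*(-1/380) - 344499/(2 + (-53 + 39)) = 181310*(-1/380) - 344499/(2 - 14) = -18131/38 - 344499/(-12) = -18131/38 - 344499*(-1/12) = -18131/38 + 114833/4 = 2145565/76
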